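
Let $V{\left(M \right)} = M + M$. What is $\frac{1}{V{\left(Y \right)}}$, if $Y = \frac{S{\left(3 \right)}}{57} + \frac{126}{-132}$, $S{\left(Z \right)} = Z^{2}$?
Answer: $- \frac{209}{333} \approx -0.62763$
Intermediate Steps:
$Y = - \frac{333}{418}$ ($Y = \frac{3^{2}}{57} + \frac{126}{-132} = 9 \cdot \frac{1}{57} + 126 \left(- \frac{1}{132}\right) = \frac{3}{19} - \frac{21}{22} = - \frac{333}{418} \approx -0.79665$)
$V{\left(M \right)} = 2 M$
$\frac{1}{V{\left(Y \right)}} = \frac{1}{2 \left(- \frac{333}{418}\right)} = \frac{1}{- \frac{333}{209}} = - \frac{209}{333}$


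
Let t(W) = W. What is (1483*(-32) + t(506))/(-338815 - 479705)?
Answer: 1565/27284 ≈ 0.057360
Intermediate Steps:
(1483*(-32) + t(506))/(-338815 - 479705) = (1483*(-32) + 506)/(-338815 - 479705) = (-47456 + 506)/(-818520) = -46950*(-1/818520) = 1565/27284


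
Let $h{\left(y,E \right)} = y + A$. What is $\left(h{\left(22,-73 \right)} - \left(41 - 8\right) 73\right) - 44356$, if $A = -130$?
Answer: $-46873$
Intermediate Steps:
$h{\left(y,E \right)} = -130 + y$ ($h{\left(y,E \right)} = y - 130 = -130 + y$)
$\left(h{\left(22,-73 \right)} - \left(41 - 8\right) 73\right) - 44356 = \left(\left(-130 + 22\right) - \left(41 - 8\right) 73\right) - 44356 = \left(-108 - 33 \cdot 73\right) - 44356 = \left(-108 - 2409\right) - 44356 = -2517 - 44356 = -46873$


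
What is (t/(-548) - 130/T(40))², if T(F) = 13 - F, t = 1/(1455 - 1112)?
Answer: 597083543995849/25755909200784 ≈ 23.182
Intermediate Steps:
t = 1/343 ≈ 0.0029155
(t/(-548) - 130/T(40))² = ((1/343)/(-548) - 130/(13 - 1*40))² = ((1/343)*(-1/548) - 130/(13 - 40))² = (-1/187964 - 130/(-27))² = (-1/187964 - 130*(-1/27))² = (-1/187964 + 130/27)² = (24435293/5075028)² = 597083543995849/25755909200784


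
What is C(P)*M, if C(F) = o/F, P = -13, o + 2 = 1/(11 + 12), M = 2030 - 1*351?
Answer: 3285/13 ≈ 252.69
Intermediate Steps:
M = 1679 (M = 2030 - 351 = 1679)
o = -45/23 (o = -2 + 1/(11 + 12) = -2 + 1/23 = -45/23 ≈ -1.9565)
C(F) = -45/(23*F)
C(P)*M = -45/23/(-13)*1679 = -45/23*(-1/13)*1679 = (45/299)*1679 = 3285/13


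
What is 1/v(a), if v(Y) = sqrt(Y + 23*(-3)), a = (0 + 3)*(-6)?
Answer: -I*sqrt(87)/87 ≈ -0.10721*I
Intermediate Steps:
a = -18 (a = 3*(-6) = -18)
v(Y) = sqrt(-69 + Y) (v(Y) = sqrt(Y - 69) = sqrt(-69 + Y))
1/v(a) = 1/(sqrt(-69 - 18)) = 1/(sqrt(-87)) = 1/(I*sqrt(87)) = -I*sqrt(87)/87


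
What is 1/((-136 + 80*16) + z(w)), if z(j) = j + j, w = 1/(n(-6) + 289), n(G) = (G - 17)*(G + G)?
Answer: 565/646362 ≈ 0.00087412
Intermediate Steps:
n(G) = 2*G*(-17 + G) (n(G) = (-17 + G)*(2*G) = 2*G*(-17 + G))
w = 1/565 (w = 1/(2*(-6)*(-17 - 6) + 289) = 1/(2*(-6)*(-23) + 289) = 1/(276 + 289) = 1/565 ≈ 0.0017699)
z(j) = 2*j
1/((-136 + 80*16) + z(w)) = 1/((-136 + 80*16) + 2*(1/565)) = 1/((-136 + 1280) + 2/565) = 1/(1144 + 2/565) = 1/(646362/565) = 565/646362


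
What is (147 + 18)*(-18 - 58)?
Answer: -12540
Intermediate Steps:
(147 + 18)*(-18 - 58) = 165*(-76) = -12540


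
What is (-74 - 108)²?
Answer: 33124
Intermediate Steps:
(-74 - 108)² = (-182)² = 33124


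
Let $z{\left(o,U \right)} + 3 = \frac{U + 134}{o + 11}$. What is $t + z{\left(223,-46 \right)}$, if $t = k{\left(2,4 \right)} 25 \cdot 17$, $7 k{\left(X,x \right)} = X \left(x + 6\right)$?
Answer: $\frac{992351}{819} \approx 1211.7$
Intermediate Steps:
$z{\left(o,U \right)} = -3 + \frac{134 + U}{11 + o}$ ($z{\left(o,U \right)} = -3 + \frac{U + 134}{o + 11} = -3 + \frac{134 + U}{11 + o}$)
$k{\left(X,x \right)} = \frac{X \left(6 + x\right)}{7}$ ($k{\left(X,x \right)} = \frac{X \left(x + 6\right)}{7} = \frac{X \left(6 + x\right)}{7}$)
$t = \frac{8500}{7}$ ($t = \frac{1}{7} \cdot 2 \left(6 + 4\right) 25 \cdot 17 = \frac{1}{7} \cdot 2 \cdot 10 \cdot 25 \cdot 17 = \frac{20}{7} \cdot 25 \cdot 17 = \frac{500}{7} \cdot 17 = \frac{8500}{7} \approx 1214.3$)
$t + z{\left(223,-46 \right)} = \frac{8500}{7} + \frac{101 - 46 - 669}{11 + 223} = \frac{8500}{7} + \frac{101 - 46 - 669}{234} = \frac{8500}{7} + \frac{1}{234} \left(-614\right) = \frac{8500}{7} - \frac{307}{117} = \frac{992351}{819}$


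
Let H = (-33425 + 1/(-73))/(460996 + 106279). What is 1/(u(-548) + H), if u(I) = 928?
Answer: 41411075/38427037574 ≈ 0.0010777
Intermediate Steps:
H = -2440026/41411075 (H = (-33425 - 1/73)/567275 = -2440026/73*1/567275 = -2440026/41411075 ≈ -0.058922)
1/(u(-548) + H) = 1/(928 - 2440026/41411075) = 1/(38427037574/41411075) = 41411075/38427037574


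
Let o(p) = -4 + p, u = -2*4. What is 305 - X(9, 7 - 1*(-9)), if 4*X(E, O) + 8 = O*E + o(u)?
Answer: 274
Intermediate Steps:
u = -8
X(E, O) = -5 + E*O/4 (X(E, O) = -2 + (O*E + (-4 - 8))/4 = -2 + (E*O - 12)/4 = -2 + (-12 + E*O)/4 = -2 + (-3 + E*O/4) = -5 + E*O/4)
305 - X(9, 7 - 1*(-9)) = 305 - (-5 + (1/4)*9*(7 - 1*(-9))) = 305 - (-5 + (1/4)*9*(7 + 9)) = 305 - (-5 + (1/4)*9*16) = 305 - (-5 + 36) = 305 - 1*31 = 305 - 31 = 274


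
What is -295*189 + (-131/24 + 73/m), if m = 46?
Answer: -30778897/552 ≈ -55759.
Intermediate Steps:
-295*189 + (-131/24 + 73/m) = -295*189 + (-131/24 + 73/46) = -55755 + (-131*1/24 + 73*(1/46)) = -55755 + (-131/24 + 73/46) = -55755 - 2137/552 = -30778897/552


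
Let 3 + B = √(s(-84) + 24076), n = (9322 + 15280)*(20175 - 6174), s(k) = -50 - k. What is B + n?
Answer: 344452599 + √24110 ≈ 3.4445e+8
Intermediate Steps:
n = 344452602 (n = 24602*14001 = 344452602)
B = -3 + √24110 (B = -3 + √((-50 - 1*(-84)) + 24076) = -3 + √((-50 + 84) + 24076) = -3 + √(34 + 24076) = -3 + √24110 ≈ 152.27)
B + n = (-3 + √24110) + 344452602 = 344452599 + √24110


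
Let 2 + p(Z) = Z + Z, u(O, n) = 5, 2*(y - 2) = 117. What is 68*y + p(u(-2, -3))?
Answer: 4122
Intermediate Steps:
y = 121/2 (y = 2 + (1/2)*117 = 2 + 117/2 = 121/2 ≈ 60.500)
p(Z) = -2 + 2*Z (p(Z) = -2 + (Z + Z) = -2 + 2*Z)
68*y + p(u(-2, -3)) = 68*(121/2) + (-2 + 2*5) = 4114 + (-2 + 10) = 4114 + 8 = 4122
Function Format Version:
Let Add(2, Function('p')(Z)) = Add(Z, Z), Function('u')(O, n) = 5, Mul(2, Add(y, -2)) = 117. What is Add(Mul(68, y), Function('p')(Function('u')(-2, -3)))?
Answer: 4122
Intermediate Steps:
y = Rational(121, 2) (y = Add(2, Mul(Rational(1, 2), 117)) = Add(2, Rational(117, 2)) = Rational(121, 2) ≈ 60.500)
Function('p')(Z) = Add(-2, Mul(2, Z)) (Function('p')(Z) = Add(-2, Add(Z, Z)) = Add(-2, Mul(2, Z)))
Add(Mul(68, y), Function('p')(Function('u')(-2, -3))) = Add(Mul(68, Rational(121, 2)), Add(-2, Mul(2, 5))) = Add(4114, Add(-2, 10)) = Add(4114, 8) = 4122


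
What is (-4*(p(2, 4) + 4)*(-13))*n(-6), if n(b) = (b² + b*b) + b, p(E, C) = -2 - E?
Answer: 0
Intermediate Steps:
n(b) = b + 2*b² (n(b) = (b² + b²) + b = 2*b² + b = b + 2*b²)
(-4*(p(2, 4) + 4)*(-13))*n(-6) = (-4*((-2 - 1*2) + 4)*(-13))*(-6*(1 + 2*(-6))) = (-4*((-2 - 2) + 4)*(-13))*(-6*(1 - 12)) = (-4*(-4 + 4)*(-13))*(-6*(-11)) = (-4*0*(-13))*66 = (0*(-13))*66 = 0*66 = 0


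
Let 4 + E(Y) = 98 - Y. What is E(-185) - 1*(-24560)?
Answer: 24839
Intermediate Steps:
E(Y) = 94 - Y (E(Y) = -4 + (98 - Y) = 94 - Y)
E(-185) - 1*(-24560) = (94 - 1*(-185)) - 1*(-24560) = (94 + 185) + 24560 = 279 + 24560 = 24839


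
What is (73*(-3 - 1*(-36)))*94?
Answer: 226446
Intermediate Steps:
(73*(-3 - 1*(-36)))*94 = (73*(-3 + 36))*94 = (73*33)*94 = 2409*94 = 226446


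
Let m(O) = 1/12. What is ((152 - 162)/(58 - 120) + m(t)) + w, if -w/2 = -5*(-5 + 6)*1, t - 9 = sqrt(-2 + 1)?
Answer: 3811/372 ≈ 10.245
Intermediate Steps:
t = 9 + I (t = 9 + sqrt(-2 + 1) = 9 + sqrt(-1) = 9 + I ≈ 9.0 + 1.0*I)
m(O) = 1/12
w = 10 (w = -2*(-5*(-5 + 6)) = -2*(-5*1) = -(-10) = -2*(-5) = 10)
((152 - 162)/(58 - 120) + m(t)) + w = ((152 - 162)/(58 - 120) + 1/12) + 10 = (-10/(-62) + 1/12) + 10 = (-10*(-1/62) + 1/12) + 10 = (5/31 + 1/12) + 10 = 91/372 + 10 = 3811/372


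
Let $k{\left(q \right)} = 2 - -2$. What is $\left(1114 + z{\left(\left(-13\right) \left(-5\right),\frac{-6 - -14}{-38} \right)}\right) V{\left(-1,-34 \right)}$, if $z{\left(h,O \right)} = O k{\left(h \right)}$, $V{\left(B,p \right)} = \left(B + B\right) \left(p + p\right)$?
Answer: $\frac{2876400}{19} \approx 1.5139 \cdot 10^{5}$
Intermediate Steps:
$k{\left(q \right)} = 4$ ($k{\left(q \right)} = 2 + 2 = 4$)
$V{\left(B,p \right)} = 4 B p$ ($V{\left(B,p \right)} = 2 B 2 p = 4 B p$)
$z{\left(h,O \right)} = 4 O$ ($z{\left(h,O \right)} = O 4 = 4 O$)
$\left(1114 + z{\left(\left(-13\right) \left(-5\right),\frac{-6 - -14}{-38} \right)}\right) V{\left(-1,-34 \right)} = \left(1114 + 4 \frac{-6 - -14}{-38}\right) 4 \left(-1\right) \left(-34\right) = \left(1114 + 4 \left(-6 + 14\right) \left(- \frac{1}{38}\right)\right) 136 = \left(1114 + 4 \cdot 8 \left(- \frac{1}{38}\right)\right) 136 = \left(1114 + 4 \left(- \frac{4}{19}\right)\right) 136 = \left(1114 - \frac{16}{19}\right) 136 = \frac{21150}{19} \cdot 136 = \frac{2876400}{19}$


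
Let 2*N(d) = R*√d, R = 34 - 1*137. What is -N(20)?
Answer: 103*√5 ≈ 230.31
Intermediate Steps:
R = -103 (R = 34 - 137 = -103)
N(d) = -103*√d/2 (N(d) = (-103*√d)/2 = -103*√d/2)
-N(20) = -(-103)*√20/2 = -(-103)*2*√5/2 = -(-103)*√5 = 103*√5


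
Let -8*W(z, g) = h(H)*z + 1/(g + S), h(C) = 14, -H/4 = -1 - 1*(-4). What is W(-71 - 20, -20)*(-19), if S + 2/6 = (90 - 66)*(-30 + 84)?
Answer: -92636305/30616 ≈ -3025.8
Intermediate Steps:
S = 3887/3 (S = -⅓ + (90 - 66)*(-30 + 84) = -⅓ + 24*54 = -⅓ + 1296 = 3887/3 ≈ 1295.7)
H = -12 (H = -4*(-1 - 1*(-4)) = -4*(-1 + 4) = -4*3 = -12)
W(z, g) = -7*z/4 - 1/(8*(3887/3 + g)) (W(z, g) = -(14*z + 1/(g + 3887/3))/8 = -(14*z + 1/(3887/3 + g))/8 = -(1/(3887/3 + g) + 14*z)/8 = -7*z/4 - 1/(8*(3887/3 + g)))
W(-71 - 20, -20)*(-19) = ((-3 - 54418*(-71 - 20) - 42*(-20)*(-71 - 20))/(8*(3887 + 3*(-20))))*(-19) = ((-3 - 54418*(-91) - 42*(-20)*(-91))/(8*(3887 - 60)))*(-19) = ((⅛)*(-3 + 4952038 - 76440)/3827)*(-19) = ((⅛)*(1/3827)*4875595)*(-19) = (4875595/30616)*(-19) = -92636305/30616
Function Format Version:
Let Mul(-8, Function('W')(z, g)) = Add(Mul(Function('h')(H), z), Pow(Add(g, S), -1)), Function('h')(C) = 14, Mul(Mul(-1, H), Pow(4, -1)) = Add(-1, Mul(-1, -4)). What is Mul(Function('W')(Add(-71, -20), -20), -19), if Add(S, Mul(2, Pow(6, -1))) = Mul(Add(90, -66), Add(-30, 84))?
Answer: Rational(-92636305, 30616) ≈ -3025.8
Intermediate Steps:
S = Rational(3887, 3) (S = Add(Rational(-1, 3), Mul(Add(90, -66), Add(-30, 84))) = Add(Rational(-1, 3), Mul(24, 54)) = Add(Rational(-1, 3), 1296) = Rational(3887, 3) ≈ 1295.7)
H = -12 (H = Mul(-4, Add(-1, Mul(-1, -4))) = Mul(-4, Add(-1, 4)) = Mul(-4, 3) = -12)
Function('W')(z, g) = Add(Mul(Rational(-7, 4), z), Mul(Rational(-1, 8), Pow(Add(Rational(3887, 3), g), -1))) (Function('W')(z, g) = Mul(Rational(-1, 8), Add(Mul(14, z), Pow(Add(g, Rational(3887, 3)), -1))) = Mul(Rational(-1, 8), Add(Mul(14, z), Pow(Add(Rational(3887, 3), g), -1))) = Mul(Rational(-1, 8), Add(Pow(Add(Rational(3887, 3), g), -1), Mul(14, z))) = Add(Mul(Rational(-7, 4), z), Mul(Rational(-1, 8), Pow(Add(Rational(3887, 3), g), -1))))
Mul(Function('W')(Add(-71, -20), -20), -19) = Mul(Mul(Rational(1, 8), Pow(Add(3887, Mul(3, -20)), -1), Add(-3, Mul(-54418, Add(-71, -20)), Mul(-42, -20, Add(-71, -20)))), -19) = Mul(Mul(Rational(1, 8), Pow(Add(3887, -60), -1), Add(-3, Mul(-54418, -91), Mul(-42, -20, -91))), -19) = Mul(Mul(Rational(1, 8), Pow(3827, -1), Add(-3, 4952038, -76440)), -19) = Mul(Mul(Rational(1, 8), Rational(1, 3827), 4875595), -19) = Mul(Rational(4875595, 30616), -19) = Rational(-92636305, 30616)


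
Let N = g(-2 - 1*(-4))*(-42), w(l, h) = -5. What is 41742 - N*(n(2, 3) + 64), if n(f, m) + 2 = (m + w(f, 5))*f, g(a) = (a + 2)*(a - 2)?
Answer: 41742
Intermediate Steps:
g(a) = (-2 + a)*(2 + a) (g(a) = (2 + a)*(-2 + a) = (-2 + a)*(2 + a))
N = 0 (N = (-4 + (-2 - 1*(-4))²)*(-42) = (-4 + (-2 + 4)²)*(-42) = (-4 + 2²)*(-42) = (-4 + 4)*(-42) = 0*(-42) = 0)
n(f, m) = -2 + f*(-5 + m) (n(f, m) = -2 + (m - 5)*f = -2 + (-5 + m)*f = -2 + f*(-5 + m))
41742 - N*(n(2, 3) + 64) = 41742 - 0*((-2 - 5*2 + 2*3) + 64) = 41742 - 0*((-2 - 10 + 6) + 64) = 41742 - 0*(-6 + 64) = 41742 - 0*58 = 41742 - 1*0 = 41742 + 0 = 41742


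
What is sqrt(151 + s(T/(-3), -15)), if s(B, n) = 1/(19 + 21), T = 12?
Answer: sqrt(60410)/20 ≈ 12.289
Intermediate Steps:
s(B, n) = 1/40
sqrt(151 + s(T/(-3), -15)) = sqrt(151 + 1/40) = sqrt(6041/40) = sqrt(60410)/20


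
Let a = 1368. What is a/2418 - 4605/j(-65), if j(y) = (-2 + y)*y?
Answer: -13275/27001 ≈ -0.49165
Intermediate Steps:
j(y) = y*(-2 + y)
a/2418 - 4605/j(-65) = 1368/2418 - 4605*(-1/(65*(-2 - 65))) = 1368*(1/2418) - 4605/((-65*(-67))) = 228/403 - 4605/4355 = 228/403 - 4605*1/4355 = 228/403 - 921/871 = -13275/27001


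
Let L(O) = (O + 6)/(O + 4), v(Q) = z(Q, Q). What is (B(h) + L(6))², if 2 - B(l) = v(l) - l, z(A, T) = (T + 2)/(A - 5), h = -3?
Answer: 9/1600 ≈ 0.0056250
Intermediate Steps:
z(A, T) = (2 + T)/(-5 + A)
v(Q) = (2 + Q)/(-5 + Q)
B(l) = 2 + l - (2 + l)/(-5 + l) (B(l) = 2 - ((2 + l)/(-5 + l) - l) = 2 - (-l + (2 + l)/(-5 + l)) = 2 + (l - (2 + l)/(-5 + l)) = 2 + l - (2 + l)/(-5 + l))
L(O) = (6 + O)/(4 + O)
(B(h) + L(6))² = ((-12 + (-3)² - 4*(-3))/(-5 - 3) + (6 + 6)/(4 + 6))² = ((-12 + 9 + 12)/(-8) + 12/10)² = (-⅛*9 + (⅒)*12)² = (-9/8 + 6/5)² = (3/40)² = 9/1600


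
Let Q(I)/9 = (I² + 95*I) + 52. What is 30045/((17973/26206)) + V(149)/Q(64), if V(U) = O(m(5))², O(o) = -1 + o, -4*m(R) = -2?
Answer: 32212442456237/735311376 ≈ 43808.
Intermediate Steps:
m(R) = ½ (m(R) = -¼*(-2) = ½)
V(U) = ¼ (V(U) = (-1 + ½)² = (-½)² = ¼)
Q(I) = 468 + 9*I² + 855*I (Q(I) = 9*((I² + 95*I) + 52) = 9*(52 + I² + 95*I) = 468 + 9*I² + 855*I)
30045/((17973/26206)) + V(149)/Q(64) = 30045/((17973/26206)) + 1/(4*(468 + 9*64² + 855*64)) = 30045/((17973*(1/26206))) + 1/(4*(468 + 9*4096 + 54720)) = 30045/(17973/26206) + 1/(4*(468 + 36864 + 54720)) = 30045*(26206/17973) + (¼)/92052 = 262453090/5991 + (¼)*(1/92052) = 262453090/5991 + 1/368208 = 32212442456237/735311376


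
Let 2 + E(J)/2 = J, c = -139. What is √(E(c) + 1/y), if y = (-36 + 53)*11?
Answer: I*√9861071/187 ≈ 16.793*I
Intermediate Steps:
E(J) = -4 + 2*J
y = 187 (y = 17*11 = 187)
√(E(c) + 1/y) = √((-4 + 2*(-139)) + 1/187) = √((-4 - 278) + 1/187) = √(-282 + 1/187) = √(-52733/187) = I*√9861071/187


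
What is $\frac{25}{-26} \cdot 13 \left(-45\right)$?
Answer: $\frac{1125}{2} \approx 562.5$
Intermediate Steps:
$\frac{25}{-26} \cdot 13 \left(-45\right) = 25 \left(- \frac{1}{26}\right) 13 \left(-45\right) = \left(- \frac{25}{26}\right) 13 \left(-45\right) = \left(- \frac{25}{2}\right) \left(-45\right) = \frac{1125}{2}$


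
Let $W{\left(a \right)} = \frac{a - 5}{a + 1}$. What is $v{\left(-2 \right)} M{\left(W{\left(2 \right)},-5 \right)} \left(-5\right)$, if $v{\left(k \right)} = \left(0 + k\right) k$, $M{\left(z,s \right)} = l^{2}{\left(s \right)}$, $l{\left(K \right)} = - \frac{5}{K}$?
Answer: $-20$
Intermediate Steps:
$W{\left(a \right)} = \frac{-5 + a}{1 + a}$
$M{\left(z,s \right)} = \frac{25}{s^{2}}$ ($M{\left(z,s \right)} = \left(- \frac{5}{s}\right)^{2} = \frac{25}{s^{2}}$)
$v{\left(k \right)} = k^{2}$ ($v{\left(k \right)} = k k = k^{2}$)
$v{\left(-2 \right)} M{\left(W{\left(2 \right)},-5 \right)} \left(-5\right) = \left(-2\right)^{2} \cdot \frac{25}{25} \left(-5\right) = 4 \cdot 25 \cdot \frac{1}{25} \left(-5\right) = 4 \cdot 1 \left(-5\right) = 4 \left(-5\right) = -20$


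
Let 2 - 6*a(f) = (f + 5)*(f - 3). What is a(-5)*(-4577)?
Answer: -4577/3 ≈ -1525.7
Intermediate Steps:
a(f) = 1/3 - (-3 + f)*(5 + f)/6 (a(f) = 1/3 - (f + 5)*(f - 3)/6 = 1/3 - (5 + f)*(-3 + f)/6 = 1/3 - (-3 + f)*(5 + f)/6)
a(-5)*(-4577) = (17/6 - 1/3*(-5) - 1/6*(-5)**2)*(-4577) = (17/6 + 5/3 - 1/6*25)*(-4577) = (17/6 + 5/3 - 25/6)*(-4577) = (1/3)*(-4577) = -4577/3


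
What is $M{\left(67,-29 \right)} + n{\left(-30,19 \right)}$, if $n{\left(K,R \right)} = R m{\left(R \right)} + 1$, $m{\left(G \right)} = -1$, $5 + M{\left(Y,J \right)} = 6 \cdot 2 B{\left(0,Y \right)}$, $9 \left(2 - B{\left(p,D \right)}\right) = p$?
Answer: $1$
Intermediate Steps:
$B{\left(p,D \right)} = 2 - \frac{p}{9}$
$M{\left(Y,J \right)} = 19$ ($M{\left(Y,J \right)} = -5 + 6 \cdot 2 \left(2 - 0\right) = -5 + 12 \left(2 + 0\right) = -5 + 12 \cdot 2 = -5 + 24 = 19$)
$n{\left(K,R \right)} = 1 - R$ ($n{\left(K,R \right)} = R \left(-1\right) + 1 = - R + 1 = 1 - R$)
$M{\left(67,-29 \right)} + n{\left(-30,19 \right)} = 19 + \left(1 - 19\right) = 19 - 18 = 1$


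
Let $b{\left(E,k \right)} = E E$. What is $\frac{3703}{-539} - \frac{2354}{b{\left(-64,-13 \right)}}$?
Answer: $- \frac{1174021}{157696} \approx -7.4448$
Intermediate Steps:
$b{\left(E,k \right)} = E^{2}$
$\frac{3703}{-539} - \frac{2354}{b{\left(-64,-13 \right)}} = \frac{3703}{-539} - \frac{2354}{\left(-64\right)^{2}} = 3703 \left(- \frac{1}{539}\right) - \frac{2354}{4096} = - \frac{529}{77} - \frac{1177}{2048} = - \frac{1174021}{157696}$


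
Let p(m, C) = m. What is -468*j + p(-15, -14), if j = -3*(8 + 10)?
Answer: 25257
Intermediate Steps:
j = -54 (j = -3*18 = -54)
-468*j + p(-15, -14) = -468*(-54) - 15 = 25272 - 15 = 25257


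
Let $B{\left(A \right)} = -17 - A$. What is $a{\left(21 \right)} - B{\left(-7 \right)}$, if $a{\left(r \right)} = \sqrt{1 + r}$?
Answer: $10 + \sqrt{22} \approx 14.69$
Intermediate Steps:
$a{\left(21 \right)} - B{\left(-7 \right)} = \sqrt{1 + 21} - \left(-17 - -7\right) = \sqrt{22} - \left(-17 + 7\right) = \sqrt{22} - -10 = \sqrt{22} + 10 = 10 + \sqrt{22}$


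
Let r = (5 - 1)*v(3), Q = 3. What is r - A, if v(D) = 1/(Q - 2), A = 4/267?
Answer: 1064/267 ≈ 3.9850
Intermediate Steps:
A = 4/267 (A = 4*(1/267) = 4/267 ≈ 0.014981)
v(D) = 1 (v(D) = 1/(3 - 2) = 1/1 = 1)
r = 4 (r = (5 - 1)*1 = 4*1 = 4)
r - A = 4 - 1*4/267 = 4 - 4/267 = 1064/267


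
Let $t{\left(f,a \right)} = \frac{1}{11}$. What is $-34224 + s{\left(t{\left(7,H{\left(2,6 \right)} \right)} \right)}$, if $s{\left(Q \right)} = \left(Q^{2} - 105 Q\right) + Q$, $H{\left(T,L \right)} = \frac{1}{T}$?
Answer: $- \frac{4142247}{121} \approx -34233.0$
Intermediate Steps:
$t{\left(f,a \right)} = \frac{1}{11}$
$s{\left(Q \right)} = Q^{2} - 104 Q$
$-34224 + s{\left(t{\left(7,H{\left(2,6 \right)} \right)} \right)} = -34224 + \frac{-104 + \frac{1}{11}}{11} = -34224 + \frac{1}{11} \left(- \frac{1143}{11}\right) = -34224 - \frac{1143}{121} = - \frac{4142247}{121}$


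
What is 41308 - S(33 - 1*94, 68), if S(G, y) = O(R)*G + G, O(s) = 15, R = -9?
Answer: 42284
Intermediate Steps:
S(G, y) = 16*G (S(G, y) = 15*G + G = 16*G)
41308 - S(33 - 1*94, 68) = 41308 - 16*(33 - 1*94) = 41308 - 16*(33 - 94) = 41308 - 16*(-61) = 41308 - 1*(-976) = 41308 + 976 = 42284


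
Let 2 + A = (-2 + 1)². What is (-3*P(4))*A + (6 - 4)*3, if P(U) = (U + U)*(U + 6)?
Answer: 246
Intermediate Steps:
P(U) = 2*U*(6 + U) (P(U) = (2*U)*(6 + U) = 2*U*(6 + U))
A = -1 (A = -2 + (-2 + 1)² = -2 + (-1)² = -2 + 1 = -1)
(-3*P(4))*A + (6 - 4)*3 = -6*4*(6 + 4)*(-1) + (6 - 4)*3 = -6*4*10*(-1) + 2*3 = -3*80*(-1) + 6 = -240*(-1) + 6 = 240 + 6 = 246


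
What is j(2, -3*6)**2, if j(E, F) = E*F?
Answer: 1296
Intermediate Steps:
j(2, -3*6)**2 = (2*(-3*6))**2 = (2*(-18))**2 = (-36)**2 = 1296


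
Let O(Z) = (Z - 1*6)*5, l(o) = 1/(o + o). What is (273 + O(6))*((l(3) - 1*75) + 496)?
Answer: 229957/2 ≈ 1.1498e+5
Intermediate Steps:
l(o) = 1/(2*o)
O(Z) = -30 + 5*Z (O(Z) = (Z - 6)*5 = (-6 + Z)*5 = -30 + 5*Z)
(273 + O(6))*((l(3) - 1*75) + 496) = (273 + (-30 + 5*6))*(((½)/3 - 1*75) + 496) = (273 + (-30 + 30))*(((½)*(⅓) - 75) + 496) = (273 + 0)*((⅙ - 75) + 496) = 273*(-449/6 + 496) = 273*(2527/6) = 229957/2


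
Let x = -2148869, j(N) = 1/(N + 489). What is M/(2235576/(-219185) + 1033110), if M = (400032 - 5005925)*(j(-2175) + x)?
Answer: 3657566116543373287675/381777805898964 ≈ 9.5804e+6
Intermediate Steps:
j(N) = 1/(489 + N)
M = 16687118719544555/1686 (M = (400032 - 5005925)*(1/(489 - 2175) - 2148869) = -4605893*(1/(-1686) - 2148869) = -4605893*(-1/1686 - 2148869) = -4605893*(-3622993135/1686) = 16687118719544555/1686 ≈ 9.8975e+12)
M/(2235576/(-219185) + 1033110) = 16687118719544555/(1686*(2235576/(-219185) + 1033110)) = 16687118719544555/(1686*(2235576*(-1/219185) + 1033110)) = 16687118719544555/(1686*(-2235576/219185 + 1033110)) = 16687118719544555/(1686*(226439979774/219185)) = (16687118719544555/1686)*(219185/226439979774) = 3657566116543373287675/381777805898964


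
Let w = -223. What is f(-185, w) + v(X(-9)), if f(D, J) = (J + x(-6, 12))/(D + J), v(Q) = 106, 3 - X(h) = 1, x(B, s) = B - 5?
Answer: 7247/68 ≈ 106.57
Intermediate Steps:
x(B, s) = -5 + B
X(h) = 2 (X(h) = 3 - 1*1 = 3 - 1 = 2)
f(D, J) = (-11 + J)/(D + J) (f(D, J) = (J + (-5 - 6))/(D + J) = (J - 11)/(D + J) = (-11 + J)/(D + J))
f(-185, w) + v(X(-9)) = (-11 - 223)/(-185 - 223) + 106 = -234/(-408) + 106 = -1/408*(-234) + 106 = 39/68 + 106 = 7247/68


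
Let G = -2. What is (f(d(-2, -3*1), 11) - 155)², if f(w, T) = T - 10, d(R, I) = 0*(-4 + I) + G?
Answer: 23716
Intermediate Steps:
d(R, I) = -2 (d(R, I) = 0*(-4 + I) - 2 = 0 - 2 = -2)
f(w, T) = -10 + T
(f(d(-2, -3*1), 11) - 155)² = ((-10 + 11) - 155)² = (1 - 155)² = (-154)² = 23716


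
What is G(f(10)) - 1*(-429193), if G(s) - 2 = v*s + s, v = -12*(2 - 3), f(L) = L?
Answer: 429325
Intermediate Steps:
v = 12 (v = -12*(-1) = 12)
G(s) = 2 + 13*s (G(s) = 2 + (12*s + s) = 2 + 13*s)
G(f(10)) - 1*(-429193) = (2 + 13*10) - 1*(-429193) = (2 + 130) + 429193 = 132 + 429193 = 429325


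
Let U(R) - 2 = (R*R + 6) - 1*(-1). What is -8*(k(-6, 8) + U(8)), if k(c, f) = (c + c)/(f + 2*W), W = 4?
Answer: -578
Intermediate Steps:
U(R) = 9 + R**2 (U(R) = 2 + ((R*R + 6) - 1*(-1)) = 2 + ((R**2 + 6) + 1) = 2 + ((6 + R**2) + 1) = 2 + (7 + R**2) = 9 + R**2)
k(c, f) = 2*c/(8 + f) (k(c, f) = (c + c)/(f + 2*4) = (2*c)/(f + 8) = (2*c)/(8 + f) = 2*c/(8 + f))
-8*(k(-6, 8) + U(8)) = -8*(2*(-6)/(8 + 8) + (9 + 8**2)) = -8*(2*(-6)/16 + (9 + 64)) = -8*(2*(-6)*(1/16) + 73) = -8*(-3/4 + 73) = -8*289/4 = -578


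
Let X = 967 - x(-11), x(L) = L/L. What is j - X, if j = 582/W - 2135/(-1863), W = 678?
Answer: -202939388/210519 ≈ -964.00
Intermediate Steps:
x(L) = 1
X = 966 (X = 967 - 1*1 = 967 - 1 = 966)
j = 421966/210519 (j = 582/678 - 2135/(-1863) = 582*(1/678) - 2135*(-1/1863) = 97/113 + 2135/1863 = 421966/210519 ≈ 2.0044)
j - X = 421966/210519 - 1*966 = 421966/210519 - 966 = -202939388/210519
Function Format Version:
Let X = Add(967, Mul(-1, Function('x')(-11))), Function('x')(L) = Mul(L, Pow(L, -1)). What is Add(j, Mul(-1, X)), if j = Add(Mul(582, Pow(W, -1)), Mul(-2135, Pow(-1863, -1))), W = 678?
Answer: Rational(-202939388, 210519) ≈ -964.00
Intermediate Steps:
Function('x')(L) = 1
X = 966 (X = Add(967, Mul(-1, 1)) = Add(967, -1) = 966)
j = Rational(421966, 210519) (j = Add(Mul(582, Pow(678, -1)), Mul(-2135, Pow(-1863, -1))) = Add(Mul(582, Rational(1, 678)), Mul(-2135, Rational(-1, 1863))) = Add(Rational(97, 113), Rational(2135, 1863)) = Rational(421966, 210519) ≈ 2.0044)
Add(j, Mul(-1, X)) = Add(Rational(421966, 210519), Mul(-1, 966)) = Add(Rational(421966, 210519), -966) = Rational(-202939388, 210519)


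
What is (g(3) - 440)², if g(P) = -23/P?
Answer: 1803649/9 ≈ 2.0041e+5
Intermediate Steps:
(g(3) - 440)² = (-23/3 - 440)² = (-1343/3)² = 1803649/9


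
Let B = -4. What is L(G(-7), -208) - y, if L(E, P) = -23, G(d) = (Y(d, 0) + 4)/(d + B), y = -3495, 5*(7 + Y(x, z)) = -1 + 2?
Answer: 3472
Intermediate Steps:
Y(x, z) = -34/5 (Y(x, z) = -7 + (-1 + 2)/5 = -7 + (⅕)*1 = -7 + ⅕ = -34/5)
G(d) = -14/(5*(-4 + d)) (G(d) = (-34/5 + 4)/(d - 4) = -14/(5*(-4 + d)))
L(G(-7), -208) - y = -23 - 1*(-3495) = -23 + 3495 = 3472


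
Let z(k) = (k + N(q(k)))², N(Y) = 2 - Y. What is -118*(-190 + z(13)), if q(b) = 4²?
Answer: 22302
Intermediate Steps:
q(b) = 16
z(k) = (-14 + k)² (z(k) = (k + (2 - 1*16))² = (k + (2 - 16))² = (k - 14)² = (-14 + k)²)
-118*(-190 + z(13)) = -118*(-190 + (-14 + 13)²) = -118*(-190 + (-1)²) = -118*(-190 + 1) = -118*(-189) = 22302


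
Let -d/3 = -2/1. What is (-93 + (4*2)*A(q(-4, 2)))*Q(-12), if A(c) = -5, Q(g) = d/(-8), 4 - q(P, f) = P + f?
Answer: 399/4 ≈ 99.750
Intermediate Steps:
d = 6 (d = -(-6)/1 = -(-6) = -3*(-2) = 6)
q(P, f) = 4 - P - f (q(P, f) = 4 - (P + f) = 4 + (-P - f) = 4 - P - f)
Q(g) = -3/4 (Q(g) = 6/(-8) = 6*(-1/8) = -3/4)
(-93 + (4*2)*A(q(-4, 2)))*Q(-12) = (-93 + (4*2)*(-5))*(-3/4) = (-93 + 8*(-5))*(-3/4) = (-93 - 40)*(-3/4) = -133*(-3/4) = 399/4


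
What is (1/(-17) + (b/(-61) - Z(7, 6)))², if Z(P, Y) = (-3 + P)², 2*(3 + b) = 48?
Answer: 289340100/1075369 ≈ 269.06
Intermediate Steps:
b = 21 (b = -3 + (½)*48 = -3 + 24 = 21)
(1/(-17) + (b/(-61) - Z(7, 6)))² = (1/(-17) + (21/(-61) - (-3 + 7)²))² = (-1/17 + (21*(-1/61) - 1*4²))² = (-1/17 + (-21/61 - 1*16))² = (-1/17 + (-21/61 - 16))² = (-1/17 - 997/61)² = (-17010/1037)² = 289340100/1075369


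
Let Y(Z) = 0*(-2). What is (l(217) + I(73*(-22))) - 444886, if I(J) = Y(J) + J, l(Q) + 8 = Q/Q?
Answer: -446499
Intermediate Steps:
Y(Z) = 0
l(Q) = -7 (l(Q) = -8 + Q/Q = -8 + 1 = -7)
I(J) = J (I(J) = 0 + J = J)
(l(217) + I(73*(-22))) - 444886 = (-7 + 73*(-22)) - 444886 = (-7 - 1606) - 444886 = -1613 - 444886 = -446499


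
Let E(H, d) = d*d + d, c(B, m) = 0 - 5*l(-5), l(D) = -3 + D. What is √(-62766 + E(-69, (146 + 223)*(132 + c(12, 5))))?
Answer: 3*√447576414 ≈ 63468.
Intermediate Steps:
c(B, m) = 40 (c(B, m) = 0 - 5*(-3 - 5) = 0 - 5*(-8) = 0 + 40 = 40)
E(H, d) = d + d² (E(H, d) = d² + d = d + d²)
√(-62766 + E(-69, (146 + 223)*(132 + c(12, 5)))) = √(-62766 + ((146 + 223)*(132 + 40))*(1 + (146 + 223)*(132 + 40))) = √(-62766 + (369*172)*(1 + 369*172)) = √(-62766 + 63468*(1 + 63468)) = √(-62766 + 63468*63469) = √(-62766 + 4028250492) = √4028187726 = 3*√447576414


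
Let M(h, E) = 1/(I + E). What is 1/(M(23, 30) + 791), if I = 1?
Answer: 31/24522 ≈ 0.0012642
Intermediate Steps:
M(h, E) = 1/(1 + E)
1/(M(23, 30) + 791) = 1/(1/(1 + 30) + 791) = 1/(1/31 + 791) = 1/(24522/31) = 31/24522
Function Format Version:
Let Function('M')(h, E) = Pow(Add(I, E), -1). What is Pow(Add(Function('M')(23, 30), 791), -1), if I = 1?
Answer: Rational(31, 24522) ≈ 0.0012642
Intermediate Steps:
Function('M')(h, E) = Pow(Add(1, E), -1)
Pow(Add(Function('M')(23, 30), 791), -1) = Pow(Add(Pow(Add(1, 30), -1), 791), -1) = Pow(Add(Pow(31, -1), 791), -1) = Pow(Add(Rational(1, 31), 791), -1) = Pow(Rational(24522, 31), -1) = Rational(31, 24522)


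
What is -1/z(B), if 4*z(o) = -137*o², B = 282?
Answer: 1/2723697 ≈ 3.6715e-7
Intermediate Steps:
z(o) = -137*o²/4 (z(o) = (-137*o²)/4 = -137*o²/4)
-1/z(B) = -1/((-137/4*282²)) = -1/((-137/4*79524)) = -1/(-2723697) = -1*(-1/2723697) = 1/2723697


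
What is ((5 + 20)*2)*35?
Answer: 1750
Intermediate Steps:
((5 + 20)*2)*35 = (25*2)*35 = 50*35 = 1750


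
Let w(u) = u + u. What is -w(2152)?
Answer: -4304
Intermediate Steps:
w(u) = 2*u
-w(2152) = -2*2152 = -1*4304 = -4304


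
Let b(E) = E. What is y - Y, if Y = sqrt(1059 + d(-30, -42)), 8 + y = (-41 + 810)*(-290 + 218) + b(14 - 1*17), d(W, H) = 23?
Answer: -55379 - sqrt(1082) ≈ -55412.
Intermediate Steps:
y = -55379 (y = -8 + ((-41 + 810)*(-290 + 218) + (14 - 1*17)) = -8 + (769*(-72) + (14 - 17)) = -8 + (-55368 - 3) = -8 - 55371 = -55379)
Y = sqrt(1082) (Y = sqrt(1059 + 23) = sqrt(1082) ≈ 32.894)
y - Y = -55379 - sqrt(1082)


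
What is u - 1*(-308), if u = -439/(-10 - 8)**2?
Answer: 99353/324 ≈ 306.65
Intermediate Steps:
u = -439/324 (u = -439/((-18)**2) = -439/324 ≈ -1.3549)
u - 1*(-308) = -439/324 - 1*(-308) = -439/324 + 308 = 99353/324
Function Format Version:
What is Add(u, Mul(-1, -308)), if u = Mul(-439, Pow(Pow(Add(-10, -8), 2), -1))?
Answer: Rational(99353, 324) ≈ 306.65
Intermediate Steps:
u = Rational(-439, 324) (u = Mul(-439, Pow(Pow(-18, 2), -1)) = Mul(-439, Pow(324, -1)) = Mul(-439, Rational(1, 324)) = Rational(-439, 324) ≈ -1.3549)
Add(u, Mul(-1, -308)) = Add(Rational(-439, 324), Mul(-1, -308)) = Add(Rational(-439, 324), 308) = Rational(99353, 324)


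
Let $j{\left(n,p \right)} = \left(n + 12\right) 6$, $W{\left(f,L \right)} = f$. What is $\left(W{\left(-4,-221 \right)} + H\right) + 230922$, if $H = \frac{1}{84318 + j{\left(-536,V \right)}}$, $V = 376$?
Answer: $\frac{18744537733}{81174} \approx 2.3092 \cdot 10^{5}$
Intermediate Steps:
$j{\left(n,p \right)} = 72 + 6 n$ ($j{\left(n,p \right)} = \left(12 + n\right) 6 = 72 + 6 n$)
$H = \frac{1}{81174}$ ($H = \frac{1}{84318 + \left(72 + 6 \left(-536\right)\right)} = \frac{1}{84318 + \left(72 - 3216\right)} = \frac{1}{84318 - 3144} = \frac{1}{81174} \approx 1.2319 \cdot 10^{-5}$)
$\left(W{\left(-4,-221 \right)} + H\right) + 230922 = \left(-4 + \frac{1}{81174}\right) + 230922 = - \frac{324695}{81174} + 230922 = \frac{18744537733}{81174}$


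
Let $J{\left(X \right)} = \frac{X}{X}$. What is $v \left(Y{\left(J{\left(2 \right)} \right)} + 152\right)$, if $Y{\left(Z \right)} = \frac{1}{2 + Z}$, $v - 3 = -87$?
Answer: $-12796$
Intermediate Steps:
$v = -84$ ($v = 3 - 87 = -84$)
$J{\left(X \right)} = 1$
$v \left(Y{\left(J{\left(2 \right)} \right)} + 152\right) = - 84 \left(\frac{1}{2 + 1} + 152\right) = - 84 \left(\frac{1}{3} + 152\right) = \left(-84\right) \frac{457}{3} = -12796$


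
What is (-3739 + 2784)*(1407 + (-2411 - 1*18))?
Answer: 976010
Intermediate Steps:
(-3739 + 2784)*(1407 + (-2411 - 1*18)) = -955*(1407 + (-2411 - 18)) = -955*(1407 - 2429) = -955*(-1022) = 976010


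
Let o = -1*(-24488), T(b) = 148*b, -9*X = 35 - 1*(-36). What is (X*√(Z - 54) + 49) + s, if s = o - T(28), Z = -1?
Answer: 20393 - 71*I*√55/9 ≈ 20393.0 - 58.506*I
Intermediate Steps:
X = -71/9 (X = -(35 - 1*(-36))/9 = -(35 + 36)/9 = -⅑*71 = -71/9 ≈ -7.8889)
o = 24488
s = 20344 (s = 24488 - 148*28 = 24488 - 1*4144 = 24488 - 4144 = 20344)
(X*√(Z - 54) + 49) + s = (-71*√(-1 - 54)/9 + 49) + 20344 = (-71*I*√55/9 + 49) + 20344 = (49 - 71*I*√55/9) + 20344 = 20393 - 71*I*√55/9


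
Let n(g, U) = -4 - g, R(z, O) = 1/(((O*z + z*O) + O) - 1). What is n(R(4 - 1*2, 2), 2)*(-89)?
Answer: 3293/9 ≈ 365.89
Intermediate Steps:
R(z, O) = 1/(-1 + O + 2*O*z) (R(z, O) = 1/(((O*z + O*z) + O) - 1) = 1/((2*O*z + O) - 1) = 1/((O + 2*O*z) - 1) = 1/(-1 + O + 2*O*z))
n(R(4 - 1*2, 2), 2)*(-89) = (-4 - 1/(-1 + 2 + 2*2*(4 - 1*2)))*(-89) = (-4 - 1/(-1 + 2 + 2*2*(4 - 2)))*(-89) = (-4 - 1/(-1 + 2 + 2*2*2))*(-89) = (-4 - 1/(-1 + 2 + 8))*(-89) = (-4 - 1/9)*(-89) = (-4 - 1*⅑)*(-89) = (-4 - ⅑)*(-89) = -37/9*(-89) = 3293/9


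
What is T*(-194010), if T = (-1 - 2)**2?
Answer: -1746090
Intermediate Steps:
T = 9 (T = (-3)**2 = 9)
T*(-194010) = 9*(-194010) = -1746090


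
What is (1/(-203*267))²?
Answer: 1/2937748401 ≈ 3.4040e-10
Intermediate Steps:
(1/(-203*267))² = (-1/203*1/267)² = (-1/54201)² = 1/2937748401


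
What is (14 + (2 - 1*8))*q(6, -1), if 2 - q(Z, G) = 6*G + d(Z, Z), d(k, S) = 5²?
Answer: -136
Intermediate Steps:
d(k, S) = 25
q(Z, G) = -23 - 6*G (q(Z, G) = 2 - (6*G + 25) = 2 - (25 + 6*G) = 2 + (-25 - 6*G) = -23 - 6*G)
(14 + (2 - 1*8))*q(6, -1) = (14 + (2 - 1*8))*(-23 - 6*(-1)) = (14 + (2 - 8))*(-23 + 6) = (14 - 6)*(-17) = 8*(-17) = -136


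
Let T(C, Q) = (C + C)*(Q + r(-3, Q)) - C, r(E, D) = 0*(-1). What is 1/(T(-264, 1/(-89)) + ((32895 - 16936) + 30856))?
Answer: 89/4190559 ≈ 2.1238e-5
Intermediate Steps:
r(E, D) = 0
T(C, Q) = -C + 2*C*Q (T(C, Q) = (C + C)*(Q + 0) - C = (2*C)*Q - C = 2*C*Q - C = -C + 2*C*Q)
1/(T(-264, 1/(-89)) + ((32895 - 16936) + 30856)) = 1/(-264*(-1 + 2/(-89)) + ((32895 - 16936) + 30856)) = 1/(-264*(-1 + 2*(-1/89)) + (15959 + 30856)) = 1/(-264*(-1 - 2/89) + 46815) = 1/(-264*(-91/89) + 46815) = 1/(24024/89 + 46815) = 1/(4190559/89) = 89/4190559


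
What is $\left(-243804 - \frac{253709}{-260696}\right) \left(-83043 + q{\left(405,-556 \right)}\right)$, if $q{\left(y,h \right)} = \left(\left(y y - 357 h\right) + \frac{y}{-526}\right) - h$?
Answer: $- \frac{9361869243845828125}{137126096} \approx -6.8272 \cdot 10^{10}$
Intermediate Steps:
$q{\left(y,h \right)} = y^{2} - 358 h - \frac{y}{526}$ ($q{\left(y,h \right)} = \left(\left(y^{2} - 357 h\right) + y \left(- \frac{1}{526}\right)\right) - h = \left(\left(y^{2} - 357 h\right) - \frac{y}{526}\right) - h = \left(y^{2} - 357 h - \frac{y}{526}\right) - h = y^{2} - 358 h - \frac{y}{526}$)
$\left(-243804 - \frac{253709}{-260696}\right) \left(-83043 + q{\left(405,-556 \right)}\right) = \left(-243804 - \frac{253709}{-260696}\right) \left(-83043 - \left(- \frac{104698843}{526} - 164025\right)\right) = \left(-243804 - - \frac{253709}{260696}\right) \left(-83043 + \left(164025 + 199048 - \frac{405}{526}\right)\right) = \left(-243804 + \frac{253709}{260696}\right) \left(-83043 + \frac{190975993}{526}\right) = \left(- \frac{63558473875}{260696}\right) \frac{147295375}{526} = - \frac{9361869243845828125}{137126096}$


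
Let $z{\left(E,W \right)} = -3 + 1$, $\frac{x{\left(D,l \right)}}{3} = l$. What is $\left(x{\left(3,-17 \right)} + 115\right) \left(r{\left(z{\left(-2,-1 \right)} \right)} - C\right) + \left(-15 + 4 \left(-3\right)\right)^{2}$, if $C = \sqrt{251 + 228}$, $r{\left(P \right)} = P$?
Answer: $601 - 64 \sqrt{479} \approx -799.71$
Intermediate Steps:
$x{\left(D,l \right)} = 3 l$
$z{\left(E,W \right)} = -2$
$C = \sqrt{479} \approx 21.886$
$\left(x{\left(3,-17 \right)} + 115\right) \left(r{\left(z{\left(-2,-1 \right)} \right)} - C\right) + \left(-15 + 4 \left(-3\right)\right)^{2} = \left(3 \left(-17\right) + 115\right) \left(-2 - \sqrt{479}\right) + \left(-15 + 4 \left(-3\right)\right)^{2} = \left(-51 + 115\right) \left(-2 - \sqrt{479}\right) + \left(-15 - 12\right)^{2} = 64 \left(-2 - \sqrt{479}\right) + \left(-27\right)^{2} = \left(-128 - 64 \sqrt{479}\right) + 729 = 601 - 64 \sqrt{479}$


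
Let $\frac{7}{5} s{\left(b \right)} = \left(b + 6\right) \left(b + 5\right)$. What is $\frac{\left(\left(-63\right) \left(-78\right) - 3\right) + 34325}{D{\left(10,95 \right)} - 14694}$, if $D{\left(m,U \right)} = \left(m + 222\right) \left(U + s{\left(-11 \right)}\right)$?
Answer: $\frac{137326}{43111} \approx 3.1854$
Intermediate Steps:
$s{\left(b \right)} = \frac{5 \left(5 + b\right) \left(6 + b\right)}{7}$ ($s{\left(b \right)} = \frac{5 \left(b + 6\right) \left(b + 5\right)}{7} = \frac{5 \left(6 + b\right) \left(5 + b\right)}{7} = \frac{5 \left(5 + b\right) \left(6 + b\right)}{7}$)
$D{\left(m,U \right)} = \left(222 + m\right) \left(\frac{150}{7} + U\right)$ ($D{\left(m,U \right)} = \left(m + 222\right) \left(U + \left(\frac{150}{7} + \frac{5 \left(-11\right)^{2}}{7} + \frac{55}{7} \left(-11\right)\right)\right) = \left(222 + m\right) \left(U + \left(\frac{150}{7} + \frac{5}{7} \cdot 121 - \frac{605}{7}\right)\right) = \left(222 + m\right) \left(U + \left(\frac{150}{7} + \frac{605}{7} - \frac{605}{7}\right)\right) = \left(222 + m\right) \left(U + \frac{150}{7}\right) = \left(222 + m\right) \left(\frac{150}{7} + U\right)$)
$\frac{\left(\left(-63\right) \left(-78\right) - 3\right) + 34325}{D{\left(10,95 \right)} - 14694} = \frac{\left(\left(-63\right) \left(-78\right) - 3\right) + 34325}{\left(\frac{33300}{7} + 222 \cdot 95 + \frac{150}{7} \cdot 10 + 95 \cdot 10\right) - 14694} = \frac{\left(4914 - 3\right) + 34325}{\left(\frac{33300}{7} + 21090 + \frac{1500}{7} + 950\right) - 14694} = \frac{4911 + 34325}{\frac{189080}{7} - 14694} = \frac{39236}{\frac{86222}{7}} = 39236 \cdot \frac{7}{86222} = \frac{137326}{43111}$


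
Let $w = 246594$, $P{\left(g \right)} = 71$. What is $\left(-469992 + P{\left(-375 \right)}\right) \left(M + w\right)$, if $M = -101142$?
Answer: $-68350949292$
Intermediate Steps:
$\left(-469992 + P{\left(-375 \right)}\right) \left(M + w\right) = \left(-469992 + 71\right) \left(-101142 + 246594\right) = \left(-469921\right) 145452 = -68350949292$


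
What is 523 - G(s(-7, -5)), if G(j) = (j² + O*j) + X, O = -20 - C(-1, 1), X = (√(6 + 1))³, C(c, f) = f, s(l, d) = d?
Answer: 393 - 7*√7 ≈ 374.48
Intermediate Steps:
X = 7*√7 (X = (√7)³ = 7*√7 ≈ 18.520)
O = -21 (O = -20 - 1*1 = -20 - 1 = -21)
G(j) = j² - 21*j + 7*√7 (G(j) = (j² - 21*j) + 7*√7 = j² - 21*j + 7*√7)
523 - G(s(-7, -5)) = 523 - ((-5)² - 21*(-5) + 7*√7) = 523 - (25 + 105 + 7*√7) = 523 - (130 + 7*√7) = 523 + (-130 - 7*√7) = 393 - 7*√7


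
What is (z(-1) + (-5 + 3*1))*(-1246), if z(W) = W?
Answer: 3738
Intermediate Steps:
(z(-1) + (-5 + 3*1))*(-1246) = (-1 + (-5 + 3*1))*(-1246) = (-1 + (-5 + 3))*(-1246) = (-1 - 2)*(-1246) = -3*(-1246) = 3738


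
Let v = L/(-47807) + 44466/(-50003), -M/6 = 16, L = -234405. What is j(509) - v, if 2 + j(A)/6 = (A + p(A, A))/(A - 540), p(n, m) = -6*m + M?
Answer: 1183646613381/2390493421 ≈ 495.15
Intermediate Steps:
M = -96 (M = -6*16 = -96)
p(n, m) = -96 - 6*m (p(n, m) = -6*m - 96 = -96 - 6*m)
v = 9595167153/2390493421 (v = -234405/(-47807) + 44466/(-50003) = -234405*(-1/47807) + 44466*(-1/50003) = 234405/47807 - 44466/50003 = 9595167153/2390493421 ≈ 4.0139)
j(A) = -12 + 6*(-96 - 5*A)/(-540 + A) (j(A) = -12 + 6*((A + (-96 - 6*A))/(A - 540)) = -12 + 6*((-96 - 5*A)/(-540 + A)) = -12 + 6*(-96 - 5*A)/(-540 + A))
j(509) - v = 6*(984 - 7*509)/(-540 + 509) - 1*9595167153/2390493421 = 6*(984 - 3563)/(-31) - 9595167153/2390493421 = 6*(-1/31)*(-2579) - 9595167153/2390493421 = 15474/31 - 9595167153/2390493421 = 1183646613381/2390493421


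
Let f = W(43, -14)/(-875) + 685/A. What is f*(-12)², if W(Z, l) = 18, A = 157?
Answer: 85903056/137375 ≈ 625.32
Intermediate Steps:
f = 596549/137375 (f = 18/(-875) + 685/157 = 18*(-1/875) + 685*(1/157) = -18/875 + 685/157 = 596549/137375 ≈ 4.3425)
f*(-12)² = (596549/137375)*(-12)² = (596549/137375)*144 = 85903056/137375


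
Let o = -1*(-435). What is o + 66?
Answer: 501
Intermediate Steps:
o = 435
o + 66 = 435 + 66 = 501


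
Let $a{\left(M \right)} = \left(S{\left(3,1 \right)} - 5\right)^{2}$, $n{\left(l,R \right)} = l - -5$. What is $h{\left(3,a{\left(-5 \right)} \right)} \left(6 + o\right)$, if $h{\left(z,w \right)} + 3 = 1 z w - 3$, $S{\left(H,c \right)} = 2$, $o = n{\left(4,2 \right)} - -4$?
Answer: $399$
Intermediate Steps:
$n{\left(l,R \right)} = 5 + l$ ($n{\left(l,R \right)} = l + 5 = 5 + l$)
$o = 13$ ($o = \left(5 + 4\right) - -4 = 9 + 4 = 13$)
$a{\left(M \right)} = 9$ ($a{\left(M \right)} = \left(2 - 5\right)^{2} = \left(-3\right)^{2} = 9$)
$h{\left(z,w \right)} = -6 + w z$ ($h{\left(z,w \right)} = -3 + \left(1 z w - 3\right) = -3 + \left(z w - 3\right) = -3 + \left(w z - 3\right) = -3 + \left(-3 + w z\right) = -6 + w z$)
$h{\left(3,a{\left(-5 \right)} \right)} \left(6 + o\right) = \left(-6 + 9 \cdot 3\right) \left(6 + 13\right) = \left(-6 + 27\right) 19 = 21 \cdot 19 = 399$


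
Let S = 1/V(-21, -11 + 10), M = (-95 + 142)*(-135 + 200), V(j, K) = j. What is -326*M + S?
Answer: -20914531/21 ≈ -9.9593e+5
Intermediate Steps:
M = 3055 (M = 47*65 = 3055)
S = -1/21 (S = 1/(-21) = -1/21 ≈ -0.047619)
-326*M + S = -326*3055 - 1/21 = -995930 - 1/21 = -20914531/21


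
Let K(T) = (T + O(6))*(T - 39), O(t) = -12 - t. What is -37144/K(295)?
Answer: -4643/8864 ≈ -0.52380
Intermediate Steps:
K(T) = (-39 + T)*(-18 + T) (K(T) = (T + (-12 - 1*6))*(T - 39) = (T + (-12 - 6))*(-39 + T) = (T - 18)*(-39 + T) = (-18 + T)*(-39 + T) = (-39 + T)*(-18 + T))
-37144/K(295) = -37144/(702 + 295² - 57*295) = -37144/(702 + 87025 - 16815) = -37144/70912 = -37144*1/70912 = -4643/8864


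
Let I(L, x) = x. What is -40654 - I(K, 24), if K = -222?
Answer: -40678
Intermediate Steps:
-40654 - I(K, 24) = -40654 - 1*24 = -40654 - 24 = -40678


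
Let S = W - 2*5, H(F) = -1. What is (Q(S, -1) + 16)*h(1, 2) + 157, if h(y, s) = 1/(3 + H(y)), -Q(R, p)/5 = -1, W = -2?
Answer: 335/2 ≈ 167.50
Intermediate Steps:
S = -12 (S = -2 - 2*5 = -2 - 10 = -12)
Q(R, p) = 5 (Q(R, p) = -5*(-1) = 5)
h(y, s) = ½ (h(y, s) = 1/(3 - 1) = 1/2 = ½)
(Q(S, -1) + 16)*h(1, 2) + 157 = (5 + 16)*(½) + 157 = 21*(½) + 157 = 21/2 + 157 = 335/2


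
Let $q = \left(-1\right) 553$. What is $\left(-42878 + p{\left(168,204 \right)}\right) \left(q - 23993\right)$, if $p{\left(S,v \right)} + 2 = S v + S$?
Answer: $207168240$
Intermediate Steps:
$p{\left(S,v \right)} = -2 + S + S v$ ($p{\left(S,v \right)} = -2 + \left(S v + S\right) = -2 + \left(S + S v\right) = -2 + S + S v$)
$q = -553$
$\left(-42878 + p{\left(168,204 \right)}\right) \left(q - 23993\right) = \left(-42878 + \left(-2 + 168 + 168 \cdot 204\right)\right) \left(-553 - 23993\right) = \left(-42878 + \left(-2 + 168 + 34272\right)\right) \left(-24546\right) = \left(-42878 + 34438\right) \left(-24546\right) = \left(-8440\right) \left(-24546\right) = 207168240$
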